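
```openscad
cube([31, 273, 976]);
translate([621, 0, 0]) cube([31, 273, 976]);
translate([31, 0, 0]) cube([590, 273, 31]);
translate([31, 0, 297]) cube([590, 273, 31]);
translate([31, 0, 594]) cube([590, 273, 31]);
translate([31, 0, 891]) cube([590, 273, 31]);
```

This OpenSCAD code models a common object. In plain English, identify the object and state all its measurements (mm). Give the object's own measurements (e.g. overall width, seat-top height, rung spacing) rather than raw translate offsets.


An open bookshelf. Two side panels, each 31 mm thick, 273 mm deep and 976 mm tall, stand 652 mm apart (outside-to-outside). Between them sit 4 shelves, each 31 mm thick and 273 mm deep, spanning the full gap between the sides. The bottom shelf rests on the floor (its underside at z = 0) and the clear gap between one shelf's top and the next shelf's underside is 266 mm.


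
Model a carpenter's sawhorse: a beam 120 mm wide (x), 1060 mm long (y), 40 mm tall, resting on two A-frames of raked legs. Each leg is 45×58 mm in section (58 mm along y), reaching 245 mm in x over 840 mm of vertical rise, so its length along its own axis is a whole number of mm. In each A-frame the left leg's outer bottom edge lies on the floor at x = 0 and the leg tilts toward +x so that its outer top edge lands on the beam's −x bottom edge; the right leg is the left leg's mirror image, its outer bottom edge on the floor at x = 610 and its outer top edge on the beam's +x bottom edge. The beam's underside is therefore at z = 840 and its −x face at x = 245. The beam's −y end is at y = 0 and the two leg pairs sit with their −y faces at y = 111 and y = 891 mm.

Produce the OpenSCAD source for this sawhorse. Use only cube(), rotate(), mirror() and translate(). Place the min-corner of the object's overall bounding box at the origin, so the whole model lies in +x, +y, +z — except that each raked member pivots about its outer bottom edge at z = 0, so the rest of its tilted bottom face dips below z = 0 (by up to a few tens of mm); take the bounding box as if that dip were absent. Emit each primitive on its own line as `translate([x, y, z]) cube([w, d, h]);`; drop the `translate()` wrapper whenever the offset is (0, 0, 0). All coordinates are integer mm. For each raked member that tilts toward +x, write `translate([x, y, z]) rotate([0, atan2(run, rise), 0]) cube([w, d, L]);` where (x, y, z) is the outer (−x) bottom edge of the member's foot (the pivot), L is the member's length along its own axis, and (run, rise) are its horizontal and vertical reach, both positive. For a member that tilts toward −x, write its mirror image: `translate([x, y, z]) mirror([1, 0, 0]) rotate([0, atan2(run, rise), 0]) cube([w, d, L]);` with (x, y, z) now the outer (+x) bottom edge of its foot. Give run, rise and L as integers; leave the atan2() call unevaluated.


translate([245, 0, 840]) cube([120, 1060, 40]);
translate([0, 111, 0]) rotate([0, atan2(245, 840), 0]) cube([45, 58, 875]);
translate([610, 111, 0]) mirror([1, 0, 0]) rotate([0, atan2(245, 840), 0]) cube([45, 58, 875]);
translate([0, 891, 0]) rotate([0, atan2(245, 840), 0]) cube([45, 58, 875]);
translate([610, 891, 0]) mirror([1, 0, 0]) rotate([0, atan2(245, 840), 0]) cube([45, 58, 875]);


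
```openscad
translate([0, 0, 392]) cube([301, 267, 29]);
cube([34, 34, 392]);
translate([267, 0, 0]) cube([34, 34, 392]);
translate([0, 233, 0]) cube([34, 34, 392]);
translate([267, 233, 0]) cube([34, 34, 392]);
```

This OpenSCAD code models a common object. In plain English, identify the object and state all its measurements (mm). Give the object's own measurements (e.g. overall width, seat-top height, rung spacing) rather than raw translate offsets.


A simple wooden stool: a rectangular seat 301 mm (x) by 267 mm (y), 29 mm thick, top face at z = 421 mm, on four square legs, each 34×34 mm in cross-section. The legs rest on z = 0, each flush with a corner of the seat.


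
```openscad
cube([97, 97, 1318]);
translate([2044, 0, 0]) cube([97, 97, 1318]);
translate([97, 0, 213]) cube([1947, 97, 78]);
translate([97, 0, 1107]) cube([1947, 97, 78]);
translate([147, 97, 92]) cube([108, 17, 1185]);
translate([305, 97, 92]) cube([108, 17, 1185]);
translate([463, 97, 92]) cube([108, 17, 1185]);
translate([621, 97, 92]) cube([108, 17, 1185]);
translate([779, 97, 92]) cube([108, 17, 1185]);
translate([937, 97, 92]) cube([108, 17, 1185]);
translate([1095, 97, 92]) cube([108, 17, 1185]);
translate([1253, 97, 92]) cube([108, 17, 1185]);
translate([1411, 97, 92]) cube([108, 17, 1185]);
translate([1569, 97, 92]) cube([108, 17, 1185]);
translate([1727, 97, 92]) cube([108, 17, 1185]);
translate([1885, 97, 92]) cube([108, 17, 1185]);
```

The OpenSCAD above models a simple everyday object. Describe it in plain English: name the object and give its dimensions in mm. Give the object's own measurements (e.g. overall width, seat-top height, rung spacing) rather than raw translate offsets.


A fence section. Two 97×97 mm posts, 1318 mm tall, stand on the floor with a clear span of 1947 mm between their inner faces. Two horizontal rails of 97×78 mm section span the gap between the posts with their undersides at z = 213 mm and z = 1107 mm, flush with the posts' −y face. 12 pickets, each 108 mm wide, 17 mm thick and 1185 mm tall, are fixed to the +y face of the rails with their bottoms at z = 92 mm, spaced across the span with a 50 mm gap after the −x post and between neighbouring pickets, with 51 mm left before the +x post.


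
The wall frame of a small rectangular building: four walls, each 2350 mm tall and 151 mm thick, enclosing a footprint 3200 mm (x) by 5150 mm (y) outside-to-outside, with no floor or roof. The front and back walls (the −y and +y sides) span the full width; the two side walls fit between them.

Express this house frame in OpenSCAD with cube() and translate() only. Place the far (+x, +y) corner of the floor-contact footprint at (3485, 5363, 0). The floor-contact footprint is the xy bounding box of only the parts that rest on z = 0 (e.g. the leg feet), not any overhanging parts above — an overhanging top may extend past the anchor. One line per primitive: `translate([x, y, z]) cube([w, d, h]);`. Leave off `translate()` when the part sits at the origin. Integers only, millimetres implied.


translate([285, 213, 0]) cube([3200, 151, 2350]);
translate([285, 5212, 0]) cube([3200, 151, 2350]);
translate([285, 364, 0]) cube([151, 4848, 2350]);
translate([3334, 364, 0]) cube([151, 4848, 2350]);


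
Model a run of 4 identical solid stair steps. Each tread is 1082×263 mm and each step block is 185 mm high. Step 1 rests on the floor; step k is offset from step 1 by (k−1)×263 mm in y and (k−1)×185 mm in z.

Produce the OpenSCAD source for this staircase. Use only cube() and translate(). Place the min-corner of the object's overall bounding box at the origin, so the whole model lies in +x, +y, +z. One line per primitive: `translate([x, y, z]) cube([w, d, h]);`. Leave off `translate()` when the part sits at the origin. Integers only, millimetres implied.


cube([1082, 263, 185]);
translate([0, 263, 185]) cube([1082, 263, 185]);
translate([0, 526, 370]) cube([1082, 263, 185]);
translate([0, 789, 555]) cube([1082, 263, 185]);


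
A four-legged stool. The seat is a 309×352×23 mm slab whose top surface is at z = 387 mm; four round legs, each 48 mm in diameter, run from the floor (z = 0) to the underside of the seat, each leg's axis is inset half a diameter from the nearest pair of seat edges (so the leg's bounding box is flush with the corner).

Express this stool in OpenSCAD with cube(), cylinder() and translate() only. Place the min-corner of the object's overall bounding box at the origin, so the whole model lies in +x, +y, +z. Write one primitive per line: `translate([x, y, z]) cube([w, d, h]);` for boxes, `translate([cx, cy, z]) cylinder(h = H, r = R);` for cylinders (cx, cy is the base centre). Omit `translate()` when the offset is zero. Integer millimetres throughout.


translate([0, 0, 364]) cube([309, 352, 23]);
translate([24, 24, 0]) cylinder(h = 364, r = 24);
translate([285, 24, 0]) cylinder(h = 364, r = 24);
translate([24, 328, 0]) cylinder(h = 364, r = 24);
translate([285, 328, 0]) cylinder(h = 364, r = 24);


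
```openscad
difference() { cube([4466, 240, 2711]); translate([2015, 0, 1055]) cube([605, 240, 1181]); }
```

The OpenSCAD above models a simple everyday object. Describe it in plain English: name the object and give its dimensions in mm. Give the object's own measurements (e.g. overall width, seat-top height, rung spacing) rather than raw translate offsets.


A wall 4466 mm long (x), 240 mm thick (y), 2711 mm tall, with a rectangular window opening cut through it. The opening is 605 mm wide and 1181 mm tall; its sill is at z = 1055 mm and its near (−x) edge is 2015 mm from the wall's −x end. The opening passes through the full wall thickness.


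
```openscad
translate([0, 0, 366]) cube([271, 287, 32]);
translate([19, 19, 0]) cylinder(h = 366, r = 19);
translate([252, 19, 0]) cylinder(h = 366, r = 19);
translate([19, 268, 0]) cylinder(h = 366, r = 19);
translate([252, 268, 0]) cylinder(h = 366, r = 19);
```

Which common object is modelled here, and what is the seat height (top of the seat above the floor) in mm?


A stool. The seat height is 398 mm.

A 271×287×32 slab at z = 366 on four corner cylinders — a stool. The seat top is 366 + 32 = 398 mm.


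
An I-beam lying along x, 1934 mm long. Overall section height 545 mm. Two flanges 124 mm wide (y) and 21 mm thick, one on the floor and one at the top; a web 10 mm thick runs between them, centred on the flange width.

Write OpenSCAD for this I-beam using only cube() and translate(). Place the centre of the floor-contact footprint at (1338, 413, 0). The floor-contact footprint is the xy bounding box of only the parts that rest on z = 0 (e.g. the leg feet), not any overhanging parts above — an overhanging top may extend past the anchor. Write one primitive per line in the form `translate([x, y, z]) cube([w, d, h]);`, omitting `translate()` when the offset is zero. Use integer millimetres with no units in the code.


translate([371, 351, 0]) cube([1934, 124, 21]);
translate([371, 408, 21]) cube([1934, 10, 503]);
translate([371, 351, 524]) cube([1934, 124, 21]);


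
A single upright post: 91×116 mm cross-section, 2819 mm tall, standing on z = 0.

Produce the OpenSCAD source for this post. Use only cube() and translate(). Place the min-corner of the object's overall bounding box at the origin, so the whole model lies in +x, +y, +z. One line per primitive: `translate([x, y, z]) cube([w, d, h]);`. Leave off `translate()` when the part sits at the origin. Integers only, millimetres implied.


cube([91, 116, 2819]);


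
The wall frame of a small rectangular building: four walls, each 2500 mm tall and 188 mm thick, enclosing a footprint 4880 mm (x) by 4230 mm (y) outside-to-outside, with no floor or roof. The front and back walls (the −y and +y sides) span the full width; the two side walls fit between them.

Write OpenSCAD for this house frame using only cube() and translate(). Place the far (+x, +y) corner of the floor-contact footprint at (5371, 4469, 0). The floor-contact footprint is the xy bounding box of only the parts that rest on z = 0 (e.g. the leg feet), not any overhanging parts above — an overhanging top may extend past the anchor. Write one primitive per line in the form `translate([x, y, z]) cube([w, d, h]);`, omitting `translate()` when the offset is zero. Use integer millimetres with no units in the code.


translate([491, 239, 0]) cube([4880, 188, 2500]);
translate([491, 4281, 0]) cube([4880, 188, 2500]);
translate([491, 427, 0]) cube([188, 3854, 2500]);
translate([5183, 427, 0]) cube([188, 3854, 2500]);


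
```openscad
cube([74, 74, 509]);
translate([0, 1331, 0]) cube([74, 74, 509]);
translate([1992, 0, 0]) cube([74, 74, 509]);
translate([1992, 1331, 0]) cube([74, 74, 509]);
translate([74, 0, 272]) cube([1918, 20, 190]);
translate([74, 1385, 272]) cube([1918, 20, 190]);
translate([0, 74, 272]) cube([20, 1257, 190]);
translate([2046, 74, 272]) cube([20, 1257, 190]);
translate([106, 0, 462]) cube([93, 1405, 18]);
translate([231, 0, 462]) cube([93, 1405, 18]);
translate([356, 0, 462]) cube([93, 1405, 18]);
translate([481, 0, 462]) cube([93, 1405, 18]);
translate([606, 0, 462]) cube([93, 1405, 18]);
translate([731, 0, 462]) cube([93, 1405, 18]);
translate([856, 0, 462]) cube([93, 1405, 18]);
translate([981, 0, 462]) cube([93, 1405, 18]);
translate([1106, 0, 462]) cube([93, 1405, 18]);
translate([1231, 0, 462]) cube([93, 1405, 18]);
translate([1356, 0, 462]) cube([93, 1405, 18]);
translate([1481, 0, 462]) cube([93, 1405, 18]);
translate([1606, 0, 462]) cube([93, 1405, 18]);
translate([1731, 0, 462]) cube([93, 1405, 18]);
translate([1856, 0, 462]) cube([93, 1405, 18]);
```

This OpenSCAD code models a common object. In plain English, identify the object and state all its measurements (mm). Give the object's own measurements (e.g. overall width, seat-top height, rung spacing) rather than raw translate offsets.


A bed frame 2066 mm long (x) by 1405 mm wide (y). Four 74×74 mm corner posts, 509 mm tall, at the corners of the footprint. Four rails of 20 mm thickness and 190 mm height run between adjacent posts with their undersides at z = 272 mm, their outer faces flush with the outside of the frame (the two x-running rails run between the posts' inner faces; the two y-running rails run between the posts' inner faces). 15 slats, each 93 mm wide (x) and 18 mm thick, lie across the top of the two x-running rails, running the full 1405 mm width of the frame in y; along x they sit between the end posts with a 32 mm gap after the −x posts and between neighbouring slats, leaving 43 mm before the +x posts.


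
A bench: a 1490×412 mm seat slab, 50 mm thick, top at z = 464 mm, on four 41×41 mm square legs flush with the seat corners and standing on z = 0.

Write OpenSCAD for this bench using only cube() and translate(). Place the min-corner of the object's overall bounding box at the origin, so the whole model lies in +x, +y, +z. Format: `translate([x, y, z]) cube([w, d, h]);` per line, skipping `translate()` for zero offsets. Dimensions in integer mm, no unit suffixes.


translate([0, 0, 414]) cube([1490, 412, 50]);
cube([41, 41, 414]);
translate([0, 371, 0]) cube([41, 41, 414]);
translate([1449, 0, 0]) cube([41, 41, 414]);
translate([1449, 371, 0]) cube([41, 41, 414]);


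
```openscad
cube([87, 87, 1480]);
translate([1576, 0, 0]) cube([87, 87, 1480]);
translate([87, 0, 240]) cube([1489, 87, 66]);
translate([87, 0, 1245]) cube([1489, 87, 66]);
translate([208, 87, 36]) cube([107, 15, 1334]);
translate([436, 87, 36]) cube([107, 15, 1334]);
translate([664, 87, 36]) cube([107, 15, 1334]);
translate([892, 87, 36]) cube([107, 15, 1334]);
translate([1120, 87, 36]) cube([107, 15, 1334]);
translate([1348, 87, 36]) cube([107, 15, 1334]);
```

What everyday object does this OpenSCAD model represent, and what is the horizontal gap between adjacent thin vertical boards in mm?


A fence section. The picket gap is 121 mm.

Two posts, two rails, 6 pickets — a fence section. Span 1489 mm holds 6 pickets of 107 mm with 7 equal gaps: ⌊(1489 − 6·107) / 7⌋ = 121 mm.


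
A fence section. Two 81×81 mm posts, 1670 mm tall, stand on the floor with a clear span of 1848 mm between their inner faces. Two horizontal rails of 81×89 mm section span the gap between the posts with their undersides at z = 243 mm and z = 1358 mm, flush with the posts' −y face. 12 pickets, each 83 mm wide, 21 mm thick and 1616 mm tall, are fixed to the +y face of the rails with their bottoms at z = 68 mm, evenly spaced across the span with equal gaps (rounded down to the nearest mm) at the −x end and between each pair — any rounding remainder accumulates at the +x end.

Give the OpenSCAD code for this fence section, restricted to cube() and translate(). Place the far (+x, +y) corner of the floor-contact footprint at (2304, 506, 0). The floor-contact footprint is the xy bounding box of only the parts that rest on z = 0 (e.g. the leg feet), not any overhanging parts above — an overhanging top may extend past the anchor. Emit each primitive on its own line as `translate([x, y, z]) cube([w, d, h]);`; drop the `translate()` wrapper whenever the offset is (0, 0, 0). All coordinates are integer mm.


translate([294, 425, 0]) cube([81, 81, 1670]);
translate([2223, 425, 0]) cube([81, 81, 1670]);
translate([375, 425, 243]) cube([1848, 81, 89]);
translate([375, 425, 1358]) cube([1848, 81, 89]);
translate([440, 506, 68]) cube([83, 21, 1616]);
translate([588, 506, 68]) cube([83, 21, 1616]);
translate([736, 506, 68]) cube([83, 21, 1616]);
translate([884, 506, 68]) cube([83, 21, 1616]);
translate([1032, 506, 68]) cube([83, 21, 1616]);
translate([1180, 506, 68]) cube([83, 21, 1616]);
translate([1328, 506, 68]) cube([83, 21, 1616]);
translate([1476, 506, 68]) cube([83, 21, 1616]);
translate([1624, 506, 68]) cube([83, 21, 1616]);
translate([1772, 506, 68]) cube([83, 21, 1616]);
translate([1920, 506, 68]) cube([83, 21, 1616]);
translate([2068, 506, 68]) cube([83, 21, 1616]);


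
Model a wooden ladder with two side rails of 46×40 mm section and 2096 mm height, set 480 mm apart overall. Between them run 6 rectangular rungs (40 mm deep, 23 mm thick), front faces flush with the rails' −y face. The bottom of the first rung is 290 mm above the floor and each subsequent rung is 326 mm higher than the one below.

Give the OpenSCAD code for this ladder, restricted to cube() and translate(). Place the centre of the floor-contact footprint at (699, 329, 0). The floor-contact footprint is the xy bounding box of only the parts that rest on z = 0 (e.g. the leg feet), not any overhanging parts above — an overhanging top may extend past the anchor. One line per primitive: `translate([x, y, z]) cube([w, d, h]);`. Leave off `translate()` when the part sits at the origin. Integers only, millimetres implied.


// rung span = 480 - 2*46 = 388
// rung[k] z = 290 + k*326
translate([459, 309, 0]) cube([46, 40, 2096]);
translate([893, 309, 0]) cube([46, 40, 2096]);
translate([505, 309, 290]) cube([388, 40, 23]);
translate([505, 309, 616]) cube([388, 40, 23]);
translate([505, 309, 942]) cube([388, 40, 23]);
translate([505, 309, 1268]) cube([388, 40, 23]);
translate([505, 309, 1594]) cube([388, 40, 23]);
translate([505, 309, 1920]) cube([388, 40, 23]);


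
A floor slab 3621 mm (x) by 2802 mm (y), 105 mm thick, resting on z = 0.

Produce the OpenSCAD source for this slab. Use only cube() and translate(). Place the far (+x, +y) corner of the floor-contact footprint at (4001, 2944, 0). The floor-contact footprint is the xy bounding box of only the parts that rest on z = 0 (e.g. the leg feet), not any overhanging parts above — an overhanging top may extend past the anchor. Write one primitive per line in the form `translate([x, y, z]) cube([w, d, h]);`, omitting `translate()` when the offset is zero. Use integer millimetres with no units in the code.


translate([380, 142, 0]) cube([3621, 2802, 105]);


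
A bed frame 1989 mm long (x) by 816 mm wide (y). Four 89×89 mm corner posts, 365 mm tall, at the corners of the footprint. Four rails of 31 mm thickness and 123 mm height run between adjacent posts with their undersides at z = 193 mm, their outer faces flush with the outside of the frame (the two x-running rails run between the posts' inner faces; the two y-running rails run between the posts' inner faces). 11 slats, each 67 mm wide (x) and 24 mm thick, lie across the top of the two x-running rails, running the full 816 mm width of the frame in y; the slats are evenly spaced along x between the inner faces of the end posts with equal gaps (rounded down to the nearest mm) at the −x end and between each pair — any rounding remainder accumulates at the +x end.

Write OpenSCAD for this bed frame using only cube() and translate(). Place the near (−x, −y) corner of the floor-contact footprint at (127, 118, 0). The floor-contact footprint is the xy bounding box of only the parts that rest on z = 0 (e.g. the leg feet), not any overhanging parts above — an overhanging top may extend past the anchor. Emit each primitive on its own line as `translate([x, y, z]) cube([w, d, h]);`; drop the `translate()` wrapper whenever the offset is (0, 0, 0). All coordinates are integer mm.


translate([127, 118, 0]) cube([89, 89, 365]);
translate([127, 845, 0]) cube([89, 89, 365]);
translate([2027, 118, 0]) cube([89, 89, 365]);
translate([2027, 845, 0]) cube([89, 89, 365]);
translate([216, 118, 193]) cube([1811, 31, 123]);
translate([216, 903, 193]) cube([1811, 31, 123]);
translate([127, 207, 193]) cube([31, 638, 123]);
translate([2085, 207, 193]) cube([31, 638, 123]);
translate([305, 118, 316]) cube([67, 816, 24]);
translate([461, 118, 316]) cube([67, 816, 24]);
translate([617, 118, 316]) cube([67, 816, 24]);
translate([773, 118, 316]) cube([67, 816, 24]);
translate([929, 118, 316]) cube([67, 816, 24]);
translate([1085, 118, 316]) cube([67, 816, 24]);
translate([1241, 118, 316]) cube([67, 816, 24]);
translate([1397, 118, 316]) cube([67, 816, 24]);
translate([1553, 118, 316]) cube([67, 816, 24]);
translate([1709, 118, 316]) cube([67, 816, 24]);
translate([1865, 118, 316]) cube([67, 816, 24]);


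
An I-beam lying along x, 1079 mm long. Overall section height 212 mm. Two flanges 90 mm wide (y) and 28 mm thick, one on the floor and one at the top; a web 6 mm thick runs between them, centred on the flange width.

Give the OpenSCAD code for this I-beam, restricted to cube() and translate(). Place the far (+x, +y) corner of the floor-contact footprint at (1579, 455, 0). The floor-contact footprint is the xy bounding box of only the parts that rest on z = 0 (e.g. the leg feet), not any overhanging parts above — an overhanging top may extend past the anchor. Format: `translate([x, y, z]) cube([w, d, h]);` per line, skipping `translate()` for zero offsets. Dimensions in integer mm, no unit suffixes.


translate([500, 365, 0]) cube([1079, 90, 28]);
translate([500, 407, 28]) cube([1079, 6, 156]);
translate([500, 365, 184]) cube([1079, 90, 28]);


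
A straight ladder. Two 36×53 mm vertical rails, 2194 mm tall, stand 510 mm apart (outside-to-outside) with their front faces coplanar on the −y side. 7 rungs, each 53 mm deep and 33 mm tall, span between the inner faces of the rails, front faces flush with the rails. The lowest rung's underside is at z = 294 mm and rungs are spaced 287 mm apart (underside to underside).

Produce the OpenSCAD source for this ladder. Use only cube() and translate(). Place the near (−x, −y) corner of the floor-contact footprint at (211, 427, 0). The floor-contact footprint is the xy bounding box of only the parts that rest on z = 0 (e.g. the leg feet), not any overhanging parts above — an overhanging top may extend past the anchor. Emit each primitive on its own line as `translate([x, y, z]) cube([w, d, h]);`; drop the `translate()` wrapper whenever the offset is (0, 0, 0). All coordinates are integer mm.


translate([211, 427, 0]) cube([36, 53, 2194]);
translate([685, 427, 0]) cube([36, 53, 2194]);
translate([247, 427, 294]) cube([438, 53, 33]);
translate([247, 427, 581]) cube([438, 53, 33]);
translate([247, 427, 868]) cube([438, 53, 33]);
translate([247, 427, 1155]) cube([438, 53, 33]);
translate([247, 427, 1442]) cube([438, 53, 33]);
translate([247, 427, 1729]) cube([438, 53, 33]);
translate([247, 427, 2016]) cube([438, 53, 33]);


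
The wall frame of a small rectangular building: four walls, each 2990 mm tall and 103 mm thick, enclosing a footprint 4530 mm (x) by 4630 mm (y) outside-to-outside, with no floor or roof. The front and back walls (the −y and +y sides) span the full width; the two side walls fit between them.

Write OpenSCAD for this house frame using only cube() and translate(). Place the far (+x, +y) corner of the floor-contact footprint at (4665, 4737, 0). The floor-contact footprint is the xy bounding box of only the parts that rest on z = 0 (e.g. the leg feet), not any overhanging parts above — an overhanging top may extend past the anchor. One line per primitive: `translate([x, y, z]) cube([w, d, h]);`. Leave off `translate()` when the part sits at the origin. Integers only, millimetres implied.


translate([135, 107, 0]) cube([4530, 103, 2990]);
translate([135, 4634, 0]) cube([4530, 103, 2990]);
translate([135, 210, 0]) cube([103, 4424, 2990]);
translate([4562, 210, 0]) cube([103, 4424, 2990]);


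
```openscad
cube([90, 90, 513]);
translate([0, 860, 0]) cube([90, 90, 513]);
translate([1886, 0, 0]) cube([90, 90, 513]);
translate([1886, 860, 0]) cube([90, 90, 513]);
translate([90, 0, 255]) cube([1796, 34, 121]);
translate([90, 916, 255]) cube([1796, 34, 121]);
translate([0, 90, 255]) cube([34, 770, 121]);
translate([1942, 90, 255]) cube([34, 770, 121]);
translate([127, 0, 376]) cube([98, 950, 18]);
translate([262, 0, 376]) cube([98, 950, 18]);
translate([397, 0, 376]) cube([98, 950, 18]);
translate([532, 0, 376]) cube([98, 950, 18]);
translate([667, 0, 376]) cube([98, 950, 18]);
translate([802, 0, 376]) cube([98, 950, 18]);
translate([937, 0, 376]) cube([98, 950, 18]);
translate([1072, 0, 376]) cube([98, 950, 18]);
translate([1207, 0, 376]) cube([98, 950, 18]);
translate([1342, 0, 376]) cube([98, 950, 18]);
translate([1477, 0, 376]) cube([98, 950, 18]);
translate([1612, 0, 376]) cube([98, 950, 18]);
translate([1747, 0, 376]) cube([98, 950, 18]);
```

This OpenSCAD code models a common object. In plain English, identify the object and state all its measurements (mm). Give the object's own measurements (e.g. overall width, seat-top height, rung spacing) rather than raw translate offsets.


A bed frame 1976 mm long (x) by 950 mm wide (y). Four 90×90 mm corner posts, 513 mm tall, at the corners of the footprint. Four rails of 34 mm thickness and 121 mm height run between adjacent posts with their undersides at z = 255 mm, their outer faces flush with the outside of the frame (the two x-running rails run between the posts' inner faces; the two y-running rails run between the posts' inner faces). 13 slats, each 98 mm wide (x) and 18 mm thick, lie across the top of the two x-running rails, running the full 950 mm width of the frame in y; along x they sit between the end posts with a 37 mm gap after the −x posts and between neighbouring slats, leaving 41 mm before the +x posts.


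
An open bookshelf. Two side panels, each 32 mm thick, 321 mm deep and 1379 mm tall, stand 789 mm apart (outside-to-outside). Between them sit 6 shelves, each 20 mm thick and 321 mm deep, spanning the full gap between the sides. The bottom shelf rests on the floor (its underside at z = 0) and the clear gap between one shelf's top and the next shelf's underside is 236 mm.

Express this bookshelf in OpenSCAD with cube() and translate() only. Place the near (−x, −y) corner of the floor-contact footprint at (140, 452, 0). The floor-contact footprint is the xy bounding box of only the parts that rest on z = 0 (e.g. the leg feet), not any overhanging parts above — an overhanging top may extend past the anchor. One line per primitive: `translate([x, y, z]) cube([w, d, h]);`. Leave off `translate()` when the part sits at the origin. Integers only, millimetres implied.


translate([140, 452, 0]) cube([32, 321, 1379]);
translate([897, 452, 0]) cube([32, 321, 1379]);
translate([172, 452, 0]) cube([725, 321, 20]);
translate([172, 452, 256]) cube([725, 321, 20]);
translate([172, 452, 512]) cube([725, 321, 20]);
translate([172, 452, 768]) cube([725, 321, 20]);
translate([172, 452, 1024]) cube([725, 321, 20]);
translate([172, 452, 1280]) cube([725, 321, 20]);


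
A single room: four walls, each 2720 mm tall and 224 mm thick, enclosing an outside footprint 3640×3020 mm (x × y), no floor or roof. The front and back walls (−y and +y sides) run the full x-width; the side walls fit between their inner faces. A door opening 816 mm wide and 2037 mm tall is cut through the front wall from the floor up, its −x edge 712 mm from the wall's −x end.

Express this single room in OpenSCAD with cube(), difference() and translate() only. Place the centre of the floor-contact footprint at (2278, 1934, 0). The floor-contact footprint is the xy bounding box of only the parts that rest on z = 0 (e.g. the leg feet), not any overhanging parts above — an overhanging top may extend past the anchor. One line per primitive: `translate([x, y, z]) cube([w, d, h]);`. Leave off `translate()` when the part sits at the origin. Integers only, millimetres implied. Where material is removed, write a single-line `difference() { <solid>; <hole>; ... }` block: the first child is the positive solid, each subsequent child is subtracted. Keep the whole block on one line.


difference() { translate([458, 424, 0]) cube([3640, 224, 2720]); translate([1170, 424, 0]) cube([816, 224, 2037]); }
translate([458, 3220, 0]) cube([3640, 224, 2720]);
translate([458, 648, 0]) cube([224, 2572, 2720]);
translate([3874, 648, 0]) cube([224, 2572, 2720]);


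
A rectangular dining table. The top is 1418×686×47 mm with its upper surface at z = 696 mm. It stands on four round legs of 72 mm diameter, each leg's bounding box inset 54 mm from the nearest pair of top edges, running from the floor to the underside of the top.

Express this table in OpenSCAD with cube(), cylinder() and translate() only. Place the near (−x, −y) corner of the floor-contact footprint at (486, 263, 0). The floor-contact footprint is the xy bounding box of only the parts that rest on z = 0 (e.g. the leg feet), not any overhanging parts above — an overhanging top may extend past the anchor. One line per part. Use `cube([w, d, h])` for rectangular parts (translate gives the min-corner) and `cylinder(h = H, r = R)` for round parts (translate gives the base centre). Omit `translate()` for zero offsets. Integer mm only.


translate([432, 209, 649]) cube([1418, 686, 47]);
translate([522, 299, 0]) cylinder(h = 649, r = 36);
translate([1760, 299, 0]) cylinder(h = 649, r = 36);
translate([522, 805, 0]) cylinder(h = 649, r = 36);
translate([1760, 805, 0]) cylinder(h = 649, r = 36);


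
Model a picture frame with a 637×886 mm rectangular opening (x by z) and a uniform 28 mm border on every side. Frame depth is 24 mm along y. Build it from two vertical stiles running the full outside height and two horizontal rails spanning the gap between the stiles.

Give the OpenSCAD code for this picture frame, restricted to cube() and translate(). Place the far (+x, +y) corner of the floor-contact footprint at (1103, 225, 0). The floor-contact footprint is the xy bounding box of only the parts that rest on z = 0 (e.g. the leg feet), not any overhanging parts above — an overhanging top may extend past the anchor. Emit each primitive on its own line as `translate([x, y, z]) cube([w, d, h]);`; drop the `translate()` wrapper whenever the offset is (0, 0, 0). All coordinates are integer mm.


translate([410, 201, 0]) cube([28, 24, 942]);
translate([1075, 201, 0]) cube([28, 24, 942]);
translate([438, 201, 0]) cube([637, 24, 28]);
translate([438, 201, 914]) cube([637, 24, 28]);


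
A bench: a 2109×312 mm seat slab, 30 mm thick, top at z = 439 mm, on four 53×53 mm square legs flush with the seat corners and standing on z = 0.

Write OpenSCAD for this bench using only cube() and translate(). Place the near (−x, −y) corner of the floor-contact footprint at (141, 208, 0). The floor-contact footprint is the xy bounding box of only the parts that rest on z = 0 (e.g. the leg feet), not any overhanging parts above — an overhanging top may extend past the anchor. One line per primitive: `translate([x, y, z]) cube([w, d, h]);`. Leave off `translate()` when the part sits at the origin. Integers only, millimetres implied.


// leg_h = 439 − 30 = 409
translate([141, 208, 409]) cube([2109, 312, 30]);
translate([141, 208, 0]) cube([53, 53, 409]);
translate([141, 467, 0]) cube([53, 53, 409]);
translate([2197, 208, 0]) cube([53, 53, 409]);
translate([2197, 467, 0]) cube([53, 53, 409]);


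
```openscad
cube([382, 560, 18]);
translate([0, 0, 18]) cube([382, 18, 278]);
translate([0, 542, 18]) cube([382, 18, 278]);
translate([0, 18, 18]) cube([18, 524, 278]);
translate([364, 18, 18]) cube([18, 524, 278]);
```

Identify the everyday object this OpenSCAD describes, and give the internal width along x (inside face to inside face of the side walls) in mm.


An open box. The internal width is 346 mm.

A 382×560 base slab with four walls standing on it — an open box. The base is 382 mm wide and the walls are 18 mm thick, so the internal width is 382 − 2 × 18 = 346 mm.


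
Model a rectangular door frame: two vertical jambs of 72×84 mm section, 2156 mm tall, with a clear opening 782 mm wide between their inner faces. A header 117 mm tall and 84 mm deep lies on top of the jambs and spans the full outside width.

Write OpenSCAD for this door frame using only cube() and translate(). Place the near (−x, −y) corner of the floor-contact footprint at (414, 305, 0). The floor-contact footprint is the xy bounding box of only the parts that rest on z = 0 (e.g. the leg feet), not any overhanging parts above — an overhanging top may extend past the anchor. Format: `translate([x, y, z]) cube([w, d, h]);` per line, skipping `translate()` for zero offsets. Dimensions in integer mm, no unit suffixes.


translate([414, 305, 0]) cube([72, 84, 2156]);
translate([1268, 305, 0]) cube([72, 84, 2156]);
translate([414, 305, 2156]) cube([926, 84, 117]);


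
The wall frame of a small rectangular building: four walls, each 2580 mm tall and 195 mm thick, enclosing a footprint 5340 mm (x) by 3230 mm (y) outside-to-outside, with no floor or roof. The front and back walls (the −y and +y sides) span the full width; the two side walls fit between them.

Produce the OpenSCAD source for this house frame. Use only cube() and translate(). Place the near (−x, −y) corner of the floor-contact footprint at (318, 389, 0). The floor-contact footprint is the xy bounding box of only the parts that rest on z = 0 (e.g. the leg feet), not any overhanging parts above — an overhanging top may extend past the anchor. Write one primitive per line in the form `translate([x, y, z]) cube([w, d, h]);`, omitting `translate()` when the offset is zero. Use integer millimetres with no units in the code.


translate([318, 389, 0]) cube([5340, 195, 2580]);
translate([318, 3424, 0]) cube([5340, 195, 2580]);
translate([318, 584, 0]) cube([195, 2840, 2580]);
translate([5463, 584, 0]) cube([195, 2840, 2580]);


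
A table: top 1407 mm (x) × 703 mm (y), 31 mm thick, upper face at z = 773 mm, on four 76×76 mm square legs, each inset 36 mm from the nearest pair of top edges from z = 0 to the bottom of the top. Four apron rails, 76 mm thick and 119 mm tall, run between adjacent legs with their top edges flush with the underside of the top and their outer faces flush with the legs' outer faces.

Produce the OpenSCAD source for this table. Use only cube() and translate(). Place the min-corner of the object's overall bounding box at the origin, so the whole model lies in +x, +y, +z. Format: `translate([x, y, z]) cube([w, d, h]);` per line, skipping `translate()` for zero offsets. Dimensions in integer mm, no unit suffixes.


translate([0, 0, 742]) cube([1407, 703, 31]);
translate([36, 36, 0]) cube([76, 76, 742]);
translate([1295, 36, 0]) cube([76, 76, 742]);
translate([36, 591, 0]) cube([76, 76, 742]);
translate([1295, 591, 0]) cube([76, 76, 742]);
translate([112, 36, 623]) cube([1183, 76, 119]);
translate([112, 591, 623]) cube([1183, 76, 119]);
translate([36, 112, 623]) cube([76, 479, 119]);
translate([1295, 112, 623]) cube([76, 479, 119]);


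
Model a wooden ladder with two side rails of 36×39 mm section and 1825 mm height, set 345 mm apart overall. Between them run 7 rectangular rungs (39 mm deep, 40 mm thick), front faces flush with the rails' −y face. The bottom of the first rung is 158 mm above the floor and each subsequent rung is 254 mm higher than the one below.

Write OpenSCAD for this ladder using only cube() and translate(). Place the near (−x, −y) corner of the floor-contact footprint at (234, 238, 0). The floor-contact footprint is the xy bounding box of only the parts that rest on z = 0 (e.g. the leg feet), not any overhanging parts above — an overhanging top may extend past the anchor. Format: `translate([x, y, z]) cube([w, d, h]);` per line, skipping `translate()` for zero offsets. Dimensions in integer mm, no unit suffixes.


translate([234, 238, 0]) cube([36, 39, 1825]);
translate([543, 238, 0]) cube([36, 39, 1825]);
translate([270, 238, 158]) cube([273, 39, 40]);
translate([270, 238, 412]) cube([273, 39, 40]);
translate([270, 238, 666]) cube([273, 39, 40]);
translate([270, 238, 920]) cube([273, 39, 40]);
translate([270, 238, 1174]) cube([273, 39, 40]);
translate([270, 238, 1428]) cube([273, 39, 40]);
translate([270, 238, 1682]) cube([273, 39, 40]);


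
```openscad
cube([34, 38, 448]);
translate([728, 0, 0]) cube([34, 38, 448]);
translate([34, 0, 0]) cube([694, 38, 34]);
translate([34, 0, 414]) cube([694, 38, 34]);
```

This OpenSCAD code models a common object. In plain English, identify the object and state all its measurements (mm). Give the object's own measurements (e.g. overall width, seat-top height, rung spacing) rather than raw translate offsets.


A rectangular picture frame lying in the x–z plane (depth along y). The opening is 694 mm wide (x) by 380 mm tall (z), surrounded by a border 34 mm wide on all four sides. The frame is 38 mm deep and is made of two full-height vertical stiles with two horizontal rails fitted between them.


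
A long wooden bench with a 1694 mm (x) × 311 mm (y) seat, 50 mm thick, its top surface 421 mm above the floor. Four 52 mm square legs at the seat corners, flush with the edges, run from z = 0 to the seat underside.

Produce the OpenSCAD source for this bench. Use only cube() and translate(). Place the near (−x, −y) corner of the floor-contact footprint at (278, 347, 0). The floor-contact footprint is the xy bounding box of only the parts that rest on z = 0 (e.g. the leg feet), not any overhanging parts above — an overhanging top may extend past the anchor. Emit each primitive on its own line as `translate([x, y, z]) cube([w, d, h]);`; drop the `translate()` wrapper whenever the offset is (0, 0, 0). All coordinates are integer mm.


translate([278, 347, 371]) cube([1694, 311, 50]);
translate([278, 347, 0]) cube([52, 52, 371]);
translate([278, 606, 0]) cube([52, 52, 371]);
translate([1920, 347, 0]) cube([52, 52, 371]);
translate([1920, 606, 0]) cube([52, 52, 371]);


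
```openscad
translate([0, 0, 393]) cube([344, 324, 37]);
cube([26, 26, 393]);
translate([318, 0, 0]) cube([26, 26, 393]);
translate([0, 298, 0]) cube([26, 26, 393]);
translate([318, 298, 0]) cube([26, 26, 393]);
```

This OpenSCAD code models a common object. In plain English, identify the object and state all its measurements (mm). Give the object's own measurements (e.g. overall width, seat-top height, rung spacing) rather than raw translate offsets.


A four-legged stool. The seat is a 344×324×37 mm slab whose top surface is at z = 430 mm; four square legs, each 26×26 mm in cross-section, run from the floor (z = 0) to the underside of the seat, each flush with a corner of the seat.


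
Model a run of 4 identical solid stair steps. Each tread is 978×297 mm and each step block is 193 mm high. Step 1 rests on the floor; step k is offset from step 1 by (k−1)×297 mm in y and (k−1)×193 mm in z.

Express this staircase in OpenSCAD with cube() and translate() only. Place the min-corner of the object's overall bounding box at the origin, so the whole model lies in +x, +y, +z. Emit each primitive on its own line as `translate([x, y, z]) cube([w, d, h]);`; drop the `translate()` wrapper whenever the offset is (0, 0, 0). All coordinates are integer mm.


cube([978, 297, 193]);
translate([0, 297, 193]) cube([978, 297, 193]);
translate([0, 594, 386]) cube([978, 297, 193]);
translate([0, 891, 579]) cube([978, 297, 193]);


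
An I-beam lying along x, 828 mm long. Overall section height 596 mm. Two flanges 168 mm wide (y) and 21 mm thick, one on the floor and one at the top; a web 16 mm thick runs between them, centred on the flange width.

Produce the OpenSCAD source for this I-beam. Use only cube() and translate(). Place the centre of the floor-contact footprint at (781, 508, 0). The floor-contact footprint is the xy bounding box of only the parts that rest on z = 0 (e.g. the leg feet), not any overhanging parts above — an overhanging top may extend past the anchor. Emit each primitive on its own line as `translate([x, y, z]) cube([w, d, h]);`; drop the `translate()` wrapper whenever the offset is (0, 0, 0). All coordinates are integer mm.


translate([367, 424, 0]) cube([828, 168, 21]);
translate([367, 500, 21]) cube([828, 16, 554]);
translate([367, 424, 575]) cube([828, 168, 21]);
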